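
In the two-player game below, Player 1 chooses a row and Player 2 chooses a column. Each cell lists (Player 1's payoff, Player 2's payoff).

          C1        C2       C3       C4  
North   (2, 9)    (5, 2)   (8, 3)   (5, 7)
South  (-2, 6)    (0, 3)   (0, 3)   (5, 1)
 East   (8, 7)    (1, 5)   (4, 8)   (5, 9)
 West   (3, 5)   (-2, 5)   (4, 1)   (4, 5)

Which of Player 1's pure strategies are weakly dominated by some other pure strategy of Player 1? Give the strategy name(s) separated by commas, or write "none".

Nothing dominates North: South at C1 (2>-2); East at C2 (5>1); West at C2 (5>-2).
South: dominated, since North does at least as well everywhere (C1: 2>-2, C2: 5>0, C3: 8>0, C4: 5=5).
Nothing dominates East: North at C1 (8>2); South at C1 (8>-2); West at C1 (8>3).
East weakly dominates West — C1: 8>3, C2: 1>-2, C3: 4=4, C4: 5>4.

South, West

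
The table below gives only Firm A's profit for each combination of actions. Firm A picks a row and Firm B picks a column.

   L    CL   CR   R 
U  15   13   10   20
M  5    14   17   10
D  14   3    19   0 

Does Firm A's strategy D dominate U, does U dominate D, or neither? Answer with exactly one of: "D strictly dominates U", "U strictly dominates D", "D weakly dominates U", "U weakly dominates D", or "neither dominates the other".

Compare D to U across each choice by Firm B: L: 14<15, CL: 3<13, CR: 19>10, R: 0<20.
D does better at CR but worse at L, CL, R; neither strategy dominates the other.

neither dominates the other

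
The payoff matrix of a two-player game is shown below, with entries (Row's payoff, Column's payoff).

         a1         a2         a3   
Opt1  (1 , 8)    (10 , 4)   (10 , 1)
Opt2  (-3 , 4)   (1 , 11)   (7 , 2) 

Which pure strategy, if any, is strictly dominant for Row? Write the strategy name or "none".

Opt1

Opt1 vs Opt2: a1: 1>-3, a2: 10>1, a3: 10>7.
Opt1 strictly beats every other strategy against every opponent action, so it is strictly dominant.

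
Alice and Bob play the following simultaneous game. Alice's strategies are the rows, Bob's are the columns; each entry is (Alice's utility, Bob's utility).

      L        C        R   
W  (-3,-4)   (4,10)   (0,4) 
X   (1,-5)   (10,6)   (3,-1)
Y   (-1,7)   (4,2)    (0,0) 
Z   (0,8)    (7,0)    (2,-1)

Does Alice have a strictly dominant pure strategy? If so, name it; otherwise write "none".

X

X vs W: L: 1>-3, C: 10>4, R: 3>0.
X vs Y: L: 1>-1, C: 10>4, R: 3>0.
X vs Z: L: 1>0, C: 10>7, R: 3>2.
X strictly beats every other strategy against every opponent action, so it is strictly dominant.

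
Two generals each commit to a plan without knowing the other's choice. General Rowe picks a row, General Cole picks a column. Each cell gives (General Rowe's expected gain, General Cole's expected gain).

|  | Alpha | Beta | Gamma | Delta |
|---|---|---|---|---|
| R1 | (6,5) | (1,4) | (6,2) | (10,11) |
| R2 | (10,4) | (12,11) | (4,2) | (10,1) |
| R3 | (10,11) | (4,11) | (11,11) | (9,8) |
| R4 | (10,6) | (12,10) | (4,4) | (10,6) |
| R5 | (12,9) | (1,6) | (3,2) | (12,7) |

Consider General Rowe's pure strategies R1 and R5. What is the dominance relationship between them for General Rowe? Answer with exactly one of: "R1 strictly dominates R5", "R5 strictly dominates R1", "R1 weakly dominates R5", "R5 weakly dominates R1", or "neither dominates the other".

neither dominates the other

Compare R1 to R5 across each choice by General Cole: Alpha: 6<12, Beta: 1=1, Gamma: 6>3, Delta: 10<12.
R1 does better at Gamma but worse at Alpha, Delta; neither strategy dominates the other.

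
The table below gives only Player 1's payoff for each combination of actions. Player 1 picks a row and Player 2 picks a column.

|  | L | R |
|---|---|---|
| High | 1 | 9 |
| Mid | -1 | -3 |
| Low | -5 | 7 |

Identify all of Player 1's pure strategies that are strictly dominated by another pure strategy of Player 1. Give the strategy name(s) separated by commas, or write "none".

Mid, Low

High: no other strategy beats it everywhere (Mid at L (1>-1); Low at L (1>-5)).
Mid: dominated, since High does at least as well everywhere (L: 1>-1, R: 9>-3).
Low is strictly dominated by High (L: 1>-5, R: 9>7).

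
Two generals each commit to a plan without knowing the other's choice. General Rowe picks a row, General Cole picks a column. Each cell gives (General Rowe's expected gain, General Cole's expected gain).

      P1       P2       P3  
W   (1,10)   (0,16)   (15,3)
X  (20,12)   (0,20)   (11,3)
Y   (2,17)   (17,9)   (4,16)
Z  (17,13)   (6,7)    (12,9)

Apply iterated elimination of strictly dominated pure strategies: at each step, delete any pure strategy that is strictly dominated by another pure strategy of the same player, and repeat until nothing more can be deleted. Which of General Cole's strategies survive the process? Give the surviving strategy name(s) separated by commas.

P1, P2

For General Cole, P1 strictly dominates P3 on the remaining rows (W: 10>3, X: 12>3, Y: 17>16, Z: 13>9); eliminate P3.
For General Rowe, Y strictly dominates W on the remaining columns (P1: 2>1, P2: 17>0); eliminate W.
Among the remaining strategies, none is strictly dominated by another pure strategy of the same player, so the elimination stops.
Surviving strategies — General Rowe: {X, Y, Z}; General Cole: {P1, P2}.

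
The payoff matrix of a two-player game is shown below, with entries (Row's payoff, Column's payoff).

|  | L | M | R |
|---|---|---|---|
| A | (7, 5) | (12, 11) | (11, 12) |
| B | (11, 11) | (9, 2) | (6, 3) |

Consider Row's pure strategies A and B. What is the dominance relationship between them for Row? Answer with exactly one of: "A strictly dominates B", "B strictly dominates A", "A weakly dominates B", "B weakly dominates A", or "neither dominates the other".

neither dominates the other

A's payoffs vs B's, by Column's action — L: 7<11, M: 12>9, R: 11>6.
A does better at M, R but worse at L; neither strategy dominates the other.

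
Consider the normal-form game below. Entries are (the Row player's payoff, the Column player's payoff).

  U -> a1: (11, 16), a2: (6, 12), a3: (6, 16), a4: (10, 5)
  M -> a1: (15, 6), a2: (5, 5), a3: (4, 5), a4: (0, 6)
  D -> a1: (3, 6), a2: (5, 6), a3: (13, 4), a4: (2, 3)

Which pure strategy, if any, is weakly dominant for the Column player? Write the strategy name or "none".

a1 vs a2: U: 16>12, M: 6>5, D: 6=6.
a1 vs a3: U: 16=16, M: 6>5, D: 6>4.
a1 vs a4: U: 16>5, M: 6=6, D: 6>3.
a1 is at least as good as every other strategy against every opponent action, so it is weakly dominant.

a1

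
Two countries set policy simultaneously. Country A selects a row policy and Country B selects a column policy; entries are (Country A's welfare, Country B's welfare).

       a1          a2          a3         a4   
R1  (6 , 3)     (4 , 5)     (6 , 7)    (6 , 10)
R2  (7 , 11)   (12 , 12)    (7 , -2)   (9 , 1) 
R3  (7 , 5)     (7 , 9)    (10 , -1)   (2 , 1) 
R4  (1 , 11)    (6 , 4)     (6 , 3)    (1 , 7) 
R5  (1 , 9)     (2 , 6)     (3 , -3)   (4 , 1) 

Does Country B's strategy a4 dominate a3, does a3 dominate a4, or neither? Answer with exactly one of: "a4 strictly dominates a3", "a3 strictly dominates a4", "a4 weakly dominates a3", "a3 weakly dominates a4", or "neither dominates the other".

a4's payoffs vs a3's, by Country A's action — R1: 10>7, R2: 1>-2, R3: 1>-1, R4: 7>3, R5: 1>-3.
Every comparison favours a4, so a4 strictly dominates a3.

a4 strictly dominates a3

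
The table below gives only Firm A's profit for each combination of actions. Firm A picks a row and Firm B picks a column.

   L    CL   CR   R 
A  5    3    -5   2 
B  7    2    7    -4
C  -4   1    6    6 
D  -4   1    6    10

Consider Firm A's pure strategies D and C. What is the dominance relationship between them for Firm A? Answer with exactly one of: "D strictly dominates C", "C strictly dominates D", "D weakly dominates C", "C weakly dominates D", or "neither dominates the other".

D's payoffs vs C's, by Firm B's action — L: -4=-4, CL: 1=1, CR: 6=6, R: 10>6.
D is at least as good everywhere and strictly better somewhere (tied only at L, CL, CR), so D weakly but not strictly dominates C.

D weakly dominates C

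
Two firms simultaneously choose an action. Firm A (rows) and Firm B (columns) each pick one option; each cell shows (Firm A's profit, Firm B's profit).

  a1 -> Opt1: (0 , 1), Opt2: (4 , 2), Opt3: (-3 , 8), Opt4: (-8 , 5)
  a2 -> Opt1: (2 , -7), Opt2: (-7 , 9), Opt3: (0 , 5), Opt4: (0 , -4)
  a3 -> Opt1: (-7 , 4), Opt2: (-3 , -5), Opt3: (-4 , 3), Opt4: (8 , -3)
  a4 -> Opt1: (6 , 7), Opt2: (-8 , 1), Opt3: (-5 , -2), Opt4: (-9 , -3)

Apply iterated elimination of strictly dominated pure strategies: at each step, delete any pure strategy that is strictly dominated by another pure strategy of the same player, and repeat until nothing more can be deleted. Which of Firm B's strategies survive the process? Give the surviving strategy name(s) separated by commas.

Opt1, Opt2, Opt3

Firm B's strategy Opt4 is strictly dominated by Opt3 (a1: 8>5, a2: 5>-4, a3: 3>-3, a4: -2>-3) and is removed.
For Firm A, a1 strictly dominates a3 on the remaining columns (Opt1: 0>-7, Opt2: 4>-3, Opt3: -3>-4); eliminate a3.
Among the remaining strategies, none is strictly dominated by another pure strategy of the same player, so the elimination stops.
Surviving strategies — Firm A: {a1, a2, a4}; Firm B: {Opt1, Opt2, Opt3}.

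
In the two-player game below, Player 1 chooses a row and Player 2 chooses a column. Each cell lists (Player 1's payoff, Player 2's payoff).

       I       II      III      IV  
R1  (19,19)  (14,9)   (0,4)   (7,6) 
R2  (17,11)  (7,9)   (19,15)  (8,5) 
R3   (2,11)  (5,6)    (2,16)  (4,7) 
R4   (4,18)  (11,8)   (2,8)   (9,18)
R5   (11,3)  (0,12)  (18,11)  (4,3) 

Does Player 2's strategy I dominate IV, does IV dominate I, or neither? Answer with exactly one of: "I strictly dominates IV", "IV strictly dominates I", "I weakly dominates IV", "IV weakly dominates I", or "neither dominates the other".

I's payoffs vs IV's, by Player 1's action — R1: 19>6, R2: 11>5, R3: 11>7, R4: 18=18, R5: 3=3.
I is at least as good everywhere and strictly better somewhere (tied only at R4, R5), so I weakly but not strictly dominates IV.

I weakly dominates IV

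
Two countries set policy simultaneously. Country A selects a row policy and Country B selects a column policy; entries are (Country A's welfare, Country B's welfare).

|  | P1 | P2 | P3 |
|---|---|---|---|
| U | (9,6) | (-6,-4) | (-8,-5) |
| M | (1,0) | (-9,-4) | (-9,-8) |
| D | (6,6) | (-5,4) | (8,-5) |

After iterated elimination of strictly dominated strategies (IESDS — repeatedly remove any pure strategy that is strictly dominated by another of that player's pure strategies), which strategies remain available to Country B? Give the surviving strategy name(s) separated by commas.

For Country A, U strictly dominates M on the remaining columns (P1: 9>1, P2: -6>-9, P3: -8>-9); eliminate M.
Column P2 is eliminated: P1 beats it against every remaining row (U: 6>-4, D: 6>4).
Column P3 is eliminated: P1 beats it against every remaining row (U: 6>-5, D: 6>-5).
Country A's strategy D is strictly dominated by U (P1: 9>6) and is removed.
Among the remaining strategies, none is strictly dominated by another pure strategy of the same player, so the elimination stops.
Surviving strategies — Country A: {U}; Country B: {P1}.

P1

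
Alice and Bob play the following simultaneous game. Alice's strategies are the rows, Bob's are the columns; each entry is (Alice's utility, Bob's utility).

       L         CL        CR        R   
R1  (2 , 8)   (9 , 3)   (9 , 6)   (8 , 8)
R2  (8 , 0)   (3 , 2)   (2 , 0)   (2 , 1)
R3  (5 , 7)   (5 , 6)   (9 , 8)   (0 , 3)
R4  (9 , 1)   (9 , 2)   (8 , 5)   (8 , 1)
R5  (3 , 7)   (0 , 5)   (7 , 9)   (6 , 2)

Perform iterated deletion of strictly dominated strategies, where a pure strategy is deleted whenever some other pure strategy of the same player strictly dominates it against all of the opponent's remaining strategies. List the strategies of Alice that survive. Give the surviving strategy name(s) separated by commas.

Alice's strategy R2 is strictly dominated by R4 (L: 9>8, CL: 9>3, CR: 8>2, R: 8>2) and is removed.
For Alice, R4 strictly dominates R5 on the remaining columns (L: 9>3, CL: 9>0, CR: 8>7, R: 8>6); eliminate R5.
Bob's strategy CL is strictly dominated by CR (R1: 6>3, R3: 8>6, R4: 5>2) and is removed.
Among the remaining strategies, none is strictly dominated by another pure strategy of the same player, so the elimination stops.
Surviving strategies — Alice: {R1, R3, R4}; Bob: {L, CR, R}.

R1, R3, R4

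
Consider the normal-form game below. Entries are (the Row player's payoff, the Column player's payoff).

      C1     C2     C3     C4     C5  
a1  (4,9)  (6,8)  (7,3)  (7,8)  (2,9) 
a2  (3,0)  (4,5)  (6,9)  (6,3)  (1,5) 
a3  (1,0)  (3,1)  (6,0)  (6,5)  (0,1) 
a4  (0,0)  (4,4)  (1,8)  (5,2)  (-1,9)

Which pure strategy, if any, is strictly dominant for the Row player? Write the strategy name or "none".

a1

a1 vs a2: C1: 4>3, C2: 6>4, C3: 7>6, C4: 7>6, C5: 2>1.
a1 vs a3: C1: 4>1, C2: 6>3, C3: 7>6, C4: 7>6, C5: 2>0.
a1 vs a4: C1: 4>0, C2: 6>4, C3: 7>1, C4: 7>5, C5: 2>-1.
a1 strictly beats every other strategy against every opponent action, so it is strictly dominant.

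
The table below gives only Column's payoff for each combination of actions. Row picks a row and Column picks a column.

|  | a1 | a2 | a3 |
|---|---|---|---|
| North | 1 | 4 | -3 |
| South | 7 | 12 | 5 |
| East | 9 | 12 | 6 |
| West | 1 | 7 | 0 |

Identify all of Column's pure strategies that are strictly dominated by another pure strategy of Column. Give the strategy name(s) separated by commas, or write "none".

a1, a3

a1 is strictly dominated by a2 (North: 4>1, South: 12>7, East: 12>9, West: 7>1).
a2: no other strategy beats it everywhere (a1 at North (4>1); a3 at North (4>-3)).
a3 is strictly dominated by a1 (North: 1>-3, South: 7>5, East: 9>6, West: 1>0).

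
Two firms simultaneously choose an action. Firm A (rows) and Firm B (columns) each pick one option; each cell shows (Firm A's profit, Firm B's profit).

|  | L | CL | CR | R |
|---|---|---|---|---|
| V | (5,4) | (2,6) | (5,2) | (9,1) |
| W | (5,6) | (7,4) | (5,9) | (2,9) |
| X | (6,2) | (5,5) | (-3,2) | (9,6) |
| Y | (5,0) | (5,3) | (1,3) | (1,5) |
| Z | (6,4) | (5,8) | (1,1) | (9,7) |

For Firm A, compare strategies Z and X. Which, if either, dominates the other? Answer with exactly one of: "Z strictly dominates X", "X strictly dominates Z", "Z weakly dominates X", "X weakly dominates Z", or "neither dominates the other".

Z weakly dominates X

Z's payoffs vs X's, by Firm B's action — L: 6=6, CL: 5=5, CR: 1>-3, R: 9=9.
Z is at least as good everywhere and strictly better somewhere (tied only at L, CL, R), so Z weakly but not strictly dominates X.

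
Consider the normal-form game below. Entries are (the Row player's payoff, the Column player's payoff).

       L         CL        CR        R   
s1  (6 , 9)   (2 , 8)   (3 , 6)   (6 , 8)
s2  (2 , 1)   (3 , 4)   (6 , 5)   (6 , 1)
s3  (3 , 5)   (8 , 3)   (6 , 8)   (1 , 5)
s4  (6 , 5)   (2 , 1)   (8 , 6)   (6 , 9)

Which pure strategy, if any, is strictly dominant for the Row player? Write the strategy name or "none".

s1 fails to dominate s2 at CL (2<3).
s2 fails to dominate s1 at L (2<6).
s3 fails to dominate s1 at L (3<6).
s4 fails to dominate s1 at L (6=6).
No single strategy dominates all the others.

none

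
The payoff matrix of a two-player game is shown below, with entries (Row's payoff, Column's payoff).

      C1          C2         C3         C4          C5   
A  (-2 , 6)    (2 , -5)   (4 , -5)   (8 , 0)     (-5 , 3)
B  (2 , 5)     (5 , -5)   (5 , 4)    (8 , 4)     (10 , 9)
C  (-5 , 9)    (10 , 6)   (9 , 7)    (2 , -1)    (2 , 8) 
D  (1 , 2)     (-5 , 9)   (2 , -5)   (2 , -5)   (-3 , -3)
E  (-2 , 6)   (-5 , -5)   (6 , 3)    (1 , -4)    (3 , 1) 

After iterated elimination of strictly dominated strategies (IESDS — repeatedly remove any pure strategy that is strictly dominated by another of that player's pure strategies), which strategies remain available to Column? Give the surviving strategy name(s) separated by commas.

C5

For Row, B strictly dominates D on the remaining columns (C1: 2>1, C2: 5>-5, C3: 5>2, C4: 8>2, C5: 10>-3); eliminate D.
Column's strategy C2 is strictly dominated by C1 (A: 6>-5, B: 5>-5, C: 9>6, E: 6>-5) and is removed.
For Column, C1 strictly dominates C3 on the remaining rows (A: 6>-5, B: 5>4, C: 9>7, E: 6>3); eliminate C3.
Row's strategy C is strictly dominated by B (C1: 2>-5, C4: 8>2, C5: 10>2) and is removed.
Row E is eliminated: B beats it against every remaining column (C1: 2>-2, C4: 8>1, C5: 10>3).
Column's strategy C4 is strictly dominated by C1 (A: 6>0, B: 5>4) and is removed.
Row A is eliminated: B beats it against every remaining column (C1: 2>-2, C5: 10>-5).
Column C1 is eliminated: C5 beats it against every remaining row (B: 9>5).
Among the remaining strategies, none is strictly dominated by another pure strategy of the same player, so the elimination stops.
Surviving strategies — Row: {B}; Column: {C5}.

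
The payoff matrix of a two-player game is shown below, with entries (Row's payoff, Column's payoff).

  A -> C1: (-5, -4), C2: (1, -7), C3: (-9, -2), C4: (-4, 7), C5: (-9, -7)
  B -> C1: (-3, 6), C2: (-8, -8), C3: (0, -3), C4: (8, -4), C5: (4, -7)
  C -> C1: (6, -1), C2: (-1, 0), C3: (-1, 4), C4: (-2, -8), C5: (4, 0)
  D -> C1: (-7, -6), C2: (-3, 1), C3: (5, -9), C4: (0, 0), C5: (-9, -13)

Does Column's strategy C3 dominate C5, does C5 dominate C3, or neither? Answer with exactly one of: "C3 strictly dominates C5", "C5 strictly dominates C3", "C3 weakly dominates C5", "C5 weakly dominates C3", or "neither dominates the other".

C3 strictly dominates C5

Compare C3 to C5 across every action of Row: A: -2>-7, B: -3>-7, C: 4>0, D: -9>-13.
C3 gives a strictly higher payoff against every action of Row, so C3 strictly dominates C5.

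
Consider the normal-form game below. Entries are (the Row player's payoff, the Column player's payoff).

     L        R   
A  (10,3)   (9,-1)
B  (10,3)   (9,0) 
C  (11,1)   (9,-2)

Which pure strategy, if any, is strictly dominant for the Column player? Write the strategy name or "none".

L vs R: A: 3>-1, B: 3>0, C: 1>-2.
L strictly beats every other strategy against every opponent action, so it is strictly dominant.

L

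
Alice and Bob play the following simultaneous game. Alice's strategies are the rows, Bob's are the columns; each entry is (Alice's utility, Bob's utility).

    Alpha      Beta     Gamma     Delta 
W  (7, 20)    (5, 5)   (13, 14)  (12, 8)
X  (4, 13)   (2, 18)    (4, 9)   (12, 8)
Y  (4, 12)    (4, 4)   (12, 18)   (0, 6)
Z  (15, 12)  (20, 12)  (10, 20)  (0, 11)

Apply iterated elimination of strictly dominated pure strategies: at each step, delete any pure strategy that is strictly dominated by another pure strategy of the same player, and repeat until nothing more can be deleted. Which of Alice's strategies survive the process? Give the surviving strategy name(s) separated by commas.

Alice's strategy Y is strictly dominated by W (Alpha: 7>4, Beta: 5>4, Gamma: 13>12, Delta: 12>0) and is removed.
Bob's strategy Delta is strictly dominated by Alpha (W: 20>8, X: 13>8, Z: 12>11) and is removed.
For Alice, W strictly dominates X on the remaining columns (Alpha: 7>4, Beta: 5>2, Gamma: 13>4); eliminate X.
For Bob, Gamma strictly dominates Beta on the remaining rows (W: 14>5, Z: 20>12); eliminate Beta.
Among the remaining strategies, none is strictly dominated by another pure strategy of the same player, so the elimination stops.
Surviving strategies — Alice: {W, Z}; Bob: {Alpha, Gamma}.

W, Z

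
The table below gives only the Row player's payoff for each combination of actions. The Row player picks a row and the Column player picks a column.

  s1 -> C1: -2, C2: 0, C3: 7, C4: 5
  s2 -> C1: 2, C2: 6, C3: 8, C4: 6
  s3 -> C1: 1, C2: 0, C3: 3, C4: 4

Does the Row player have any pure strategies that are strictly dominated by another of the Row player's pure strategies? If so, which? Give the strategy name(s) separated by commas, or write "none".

s2 strictly dominates s1 — C1: 2>-2, C2: 6>0, C3: 8>7, C4: 6>5.
s2: no other strategy beats it everywhere (s1 at C1 (2>-2); s3 at C1 (2>1)).
s3 is strictly dominated by s2 (C1: 2>1, C2: 6>0, C3: 8>3, C4: 6>4).

s1, s3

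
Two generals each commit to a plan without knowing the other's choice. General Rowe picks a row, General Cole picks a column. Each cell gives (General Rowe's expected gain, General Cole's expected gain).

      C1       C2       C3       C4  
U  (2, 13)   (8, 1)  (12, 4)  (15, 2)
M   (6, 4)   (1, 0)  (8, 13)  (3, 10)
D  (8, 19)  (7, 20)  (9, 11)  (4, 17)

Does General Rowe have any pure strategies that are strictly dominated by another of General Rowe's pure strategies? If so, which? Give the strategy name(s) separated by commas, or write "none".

U is not dominated — it holds its own against M at C2 (8>1); D at C2 (8>7).
M is strictly dominated by D (C1: 8>6, C2: 7>1, C3: 9>8, C4: 4>3).
Nothing dominates D: U at C1 (8>2); M at C1 (8>6).

M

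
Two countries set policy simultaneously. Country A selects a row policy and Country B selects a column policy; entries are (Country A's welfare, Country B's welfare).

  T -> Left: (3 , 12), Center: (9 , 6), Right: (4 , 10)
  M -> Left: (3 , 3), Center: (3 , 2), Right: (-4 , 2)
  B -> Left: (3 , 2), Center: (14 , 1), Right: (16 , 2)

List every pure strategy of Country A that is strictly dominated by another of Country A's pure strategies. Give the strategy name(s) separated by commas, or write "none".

T: no other strategy beats it everywhere (M at Left (3=3); B at Left (3=3)).
M is not dominated — it holds its own against T at Left (3=3); B at Left (3=3).
Nothing dominates B: T at Left (3=3); M at Left (3=3).

none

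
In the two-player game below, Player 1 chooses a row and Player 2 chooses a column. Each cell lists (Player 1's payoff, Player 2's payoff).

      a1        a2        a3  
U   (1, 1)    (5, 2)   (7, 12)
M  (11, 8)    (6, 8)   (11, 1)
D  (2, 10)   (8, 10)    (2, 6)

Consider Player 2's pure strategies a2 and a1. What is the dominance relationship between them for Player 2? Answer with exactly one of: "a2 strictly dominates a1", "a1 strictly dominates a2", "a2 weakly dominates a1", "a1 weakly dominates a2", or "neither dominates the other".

a2 weakly dominates a1

Compare a2 to a1 across every action of Player 1: U: 2>1, M: 8=8, D: 10=10.
a2 is at least as good everywhere and strictly better somewhere (tied only at M, D), so a2 weakly but not strictly dominates a1.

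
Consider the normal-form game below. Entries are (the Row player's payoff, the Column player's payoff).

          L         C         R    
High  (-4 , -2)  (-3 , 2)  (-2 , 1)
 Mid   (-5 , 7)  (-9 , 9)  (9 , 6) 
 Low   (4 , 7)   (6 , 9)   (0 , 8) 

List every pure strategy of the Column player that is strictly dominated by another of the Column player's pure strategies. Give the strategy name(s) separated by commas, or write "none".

L, R

L: dominated, since C does at least as well everywhere (High: 2>-2, Mid: 9>7, Low: 9>7).
Nothing dominates C: L at High (2>-2); R at High (2>1).
R is strictly dominated by C (High: 2>1, Mid: 9>6, Low: 9>8).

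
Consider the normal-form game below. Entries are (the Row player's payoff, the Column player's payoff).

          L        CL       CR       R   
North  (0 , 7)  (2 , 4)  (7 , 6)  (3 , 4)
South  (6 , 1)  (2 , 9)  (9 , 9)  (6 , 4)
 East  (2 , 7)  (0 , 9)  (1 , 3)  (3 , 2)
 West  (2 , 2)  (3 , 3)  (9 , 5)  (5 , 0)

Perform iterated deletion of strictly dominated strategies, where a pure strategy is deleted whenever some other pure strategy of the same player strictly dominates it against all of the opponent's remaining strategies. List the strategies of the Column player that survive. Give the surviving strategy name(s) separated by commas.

Row North is eliminated: West beats it against every remaining column (L: 2>0, CL: 3>2, CR: 9>7, R: 5>3).
Row East is eliminated: South beats it against every remaining column (L: 6>2, CL: 2>0, CR: 9>1, R: 6>3).
For the Column player, CL strictly dominates L on the remaining rows (South: 9>1, West: 3>2); eliminate L.
The Column player's strategy R is strictly dominated by CL (South: 9>4, West: 3>0) and is removed.
Among the remaining strategies, none is strictly dominated by another pure strategy of the same player, so the elimination stops.
Surviving strategies — the Row player: {South, West}; the Column player: {CL, CR}.

CL, CR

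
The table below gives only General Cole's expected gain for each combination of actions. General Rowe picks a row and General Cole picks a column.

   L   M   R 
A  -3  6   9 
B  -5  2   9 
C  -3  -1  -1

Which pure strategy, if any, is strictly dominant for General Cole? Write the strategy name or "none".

none

L fails to dominate M at A (-3<6).
M fails to dominate R at A (6<9).
R fails to dominate M at C (-1=-1).
No single strategy dominates all the others.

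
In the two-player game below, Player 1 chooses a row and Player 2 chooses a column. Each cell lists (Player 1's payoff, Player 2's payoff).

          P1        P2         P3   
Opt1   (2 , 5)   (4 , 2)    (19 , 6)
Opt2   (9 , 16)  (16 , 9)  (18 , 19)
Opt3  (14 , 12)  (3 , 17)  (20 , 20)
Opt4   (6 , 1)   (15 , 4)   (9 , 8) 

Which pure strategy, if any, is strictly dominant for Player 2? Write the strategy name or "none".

P3

P3 vs P1: Opt1: 6>5, Opt2: 19>16, Opt3: 20>12, Opt4: 8>1.
P3 vs P2: Opt1: 6>2, Opt2: 19>9, Opt3: 20>17, Opt4: 8>4.
P3 strictly beats every other strategy against every opponent action, so it is strictly dominant.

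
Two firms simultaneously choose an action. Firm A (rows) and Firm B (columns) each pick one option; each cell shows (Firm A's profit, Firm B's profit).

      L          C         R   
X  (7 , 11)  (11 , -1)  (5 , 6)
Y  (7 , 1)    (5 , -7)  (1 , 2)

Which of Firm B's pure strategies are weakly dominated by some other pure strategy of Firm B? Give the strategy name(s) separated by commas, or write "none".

C

Nothing dominates L: C at X (11>-1); R at X (11>6).
L weakly dominates C — X: 11>-1, Y: 1>-7.
R is not dominated — it holds its own against L at Y (2>1); C at X (6>-1).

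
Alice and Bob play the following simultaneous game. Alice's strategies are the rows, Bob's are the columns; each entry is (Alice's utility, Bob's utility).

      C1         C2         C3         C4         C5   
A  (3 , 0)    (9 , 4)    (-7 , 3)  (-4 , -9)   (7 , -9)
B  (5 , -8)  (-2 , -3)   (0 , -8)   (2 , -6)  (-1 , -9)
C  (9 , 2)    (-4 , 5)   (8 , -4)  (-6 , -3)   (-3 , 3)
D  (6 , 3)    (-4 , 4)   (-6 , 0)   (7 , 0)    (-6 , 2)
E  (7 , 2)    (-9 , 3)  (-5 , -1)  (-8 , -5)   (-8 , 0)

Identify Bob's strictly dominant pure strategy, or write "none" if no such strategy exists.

C2 vs C1: A: 4>0, B: -3>-8, C: 5>2, D: 4>3, E: 3>2.
C2 vs C3: A: 4>3, B: -3>-8, C: 5>-4, D: 4>0, E: 3>-1.
C2 vs C4: A: 4>-9, B: -3>-6, C: 5>-3, D: 4>0, E: 3>-5.
C2 vs C5: A: 4>-9, B: -3>-9, C: 5>3, D: 4>2, E: 3>0.
C2 strictly beats every other strategy against every opponent action, so it is strictly dominant.

C2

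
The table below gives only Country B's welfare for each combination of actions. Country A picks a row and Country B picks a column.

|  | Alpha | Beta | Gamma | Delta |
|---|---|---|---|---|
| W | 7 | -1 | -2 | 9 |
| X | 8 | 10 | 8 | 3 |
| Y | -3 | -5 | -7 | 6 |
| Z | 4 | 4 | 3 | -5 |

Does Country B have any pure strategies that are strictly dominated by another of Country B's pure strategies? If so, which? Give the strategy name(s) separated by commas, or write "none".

Gamma

Nothing dominates Alpha: Beta at W (7>-1); Gamma at W (7>-2); Delta at X (8>3).
Beta: no other strategy beats it everywhere (Alpha at X (10>8); Gamma at W (-1>-2); Delta at X (10>3)).
Beta strictly dominates Gamma — W: -1>-2, X: 10>8, Y: -5>-7, Z: 4>3.
Nothing dominates Delta: Alpha at W (9>7); Beta at W (9>-1); Gamma at W (9>-2).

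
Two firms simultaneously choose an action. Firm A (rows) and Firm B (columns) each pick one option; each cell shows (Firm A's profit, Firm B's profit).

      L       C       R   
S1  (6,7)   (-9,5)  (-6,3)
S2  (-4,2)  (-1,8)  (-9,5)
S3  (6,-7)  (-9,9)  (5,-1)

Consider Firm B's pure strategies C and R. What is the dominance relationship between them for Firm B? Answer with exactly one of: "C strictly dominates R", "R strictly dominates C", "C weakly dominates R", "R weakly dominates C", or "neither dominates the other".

C strictly dominates R

C's payoffs vs R's, by Firm A's action — S1: 5>3, S2: 8>5, S3: 9>-1.
Every comparison favours C, so C strictly dominates R.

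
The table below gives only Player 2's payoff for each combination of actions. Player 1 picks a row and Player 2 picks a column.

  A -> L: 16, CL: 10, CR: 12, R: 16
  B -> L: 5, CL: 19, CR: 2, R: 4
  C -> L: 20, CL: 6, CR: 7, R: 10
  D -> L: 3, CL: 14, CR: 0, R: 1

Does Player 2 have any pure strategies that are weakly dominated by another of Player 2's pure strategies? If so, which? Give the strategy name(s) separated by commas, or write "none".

Nothing dominates L: CL at A (16>10); CR at A (16>12); R at B (5>4).
Nothing dominates CL: L at B (19>5); CR at B (19>2); R at B (19>4).
CR is weakly dominated by L (A: 16>12, B: 5>2, C: 20>7, D: 3>0).
L weakly dominates R — A: 16=16, B: 5>4, C: 20>10, D: 3>1.

CR, R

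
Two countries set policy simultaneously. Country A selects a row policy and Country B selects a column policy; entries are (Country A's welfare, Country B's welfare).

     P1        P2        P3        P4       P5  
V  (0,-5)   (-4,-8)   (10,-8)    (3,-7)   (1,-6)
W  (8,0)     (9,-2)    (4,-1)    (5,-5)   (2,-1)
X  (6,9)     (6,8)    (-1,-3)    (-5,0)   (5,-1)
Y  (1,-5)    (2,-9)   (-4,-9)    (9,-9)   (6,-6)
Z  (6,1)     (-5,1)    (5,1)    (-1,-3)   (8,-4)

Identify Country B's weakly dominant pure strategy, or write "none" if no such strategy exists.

P1 vs P2: V: -5>-8, W: 0>-2, X: 9>8, Y: -5>-9, Z: 1=1.
P1 vs P3: V: -5>-8, W: 0>-1, X: 9>-3, Y: -5>-9, Z: 1=1.
P1 vs P4: V: -5>-7, W: 0>-5, X: 9>0, Y: -5>-9, Z: 1>-3.
P1 vs P5: V: -5>-6, W: 0>-1, X: 9>-1, Y: -5>-6, Z: 1>-4.
P1 is at least as good as every other strategy against every opponent action, so it is weakly dominant.

P1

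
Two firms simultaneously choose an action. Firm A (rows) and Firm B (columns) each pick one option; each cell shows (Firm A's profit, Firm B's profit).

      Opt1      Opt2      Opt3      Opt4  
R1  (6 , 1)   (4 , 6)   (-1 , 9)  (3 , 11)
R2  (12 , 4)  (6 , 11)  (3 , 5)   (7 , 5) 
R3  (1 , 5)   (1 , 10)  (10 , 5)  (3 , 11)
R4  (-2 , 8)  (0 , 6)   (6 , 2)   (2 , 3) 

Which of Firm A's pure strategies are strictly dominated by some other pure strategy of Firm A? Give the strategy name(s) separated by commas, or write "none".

R1, R4

R2 strictly dominates R1 — Opt1: 12>6, Opt2: 6>4, Opt3: 3>-1, Opt4: 7>3.
R2: no other strategy beats it everywhere (R1 at Opt1 (12>6); R3 at Opt1 (12>1); R4 at Opt1 (12>-2)).
R3: no other strategy beats it everywhere (R1 at Opt3 (10>-1); R2 at Opt3 (10>3); R4 at Opt1 (1>-2)).
R4: dominated, since R3 does at least as well everywhere (Opt1: 1>-2, Opt2: 1>0, Opt3: 10>6, Opt4: 3>2).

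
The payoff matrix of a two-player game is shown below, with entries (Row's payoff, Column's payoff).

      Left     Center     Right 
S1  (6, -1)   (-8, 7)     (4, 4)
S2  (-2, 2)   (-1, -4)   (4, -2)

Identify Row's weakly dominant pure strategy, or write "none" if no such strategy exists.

none

S1 fails to dominate S2 at Center (-8<-1).
S2 fails to dominate S1 at Left (-2<6).
No single strategy dominates all the others.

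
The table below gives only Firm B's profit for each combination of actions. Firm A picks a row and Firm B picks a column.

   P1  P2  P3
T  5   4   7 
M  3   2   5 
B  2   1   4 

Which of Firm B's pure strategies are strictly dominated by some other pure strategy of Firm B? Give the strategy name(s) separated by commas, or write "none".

P3 strictly dominates P1 — T: 7>5, M: 5>3, B: 4>2.
P2 is strictly dominated by P1 (T: 5>4, M: 3>2, B: 2>1).
Nothing dominates P3: P1 at T (7>5); P2 at T (7>4).

P1, P2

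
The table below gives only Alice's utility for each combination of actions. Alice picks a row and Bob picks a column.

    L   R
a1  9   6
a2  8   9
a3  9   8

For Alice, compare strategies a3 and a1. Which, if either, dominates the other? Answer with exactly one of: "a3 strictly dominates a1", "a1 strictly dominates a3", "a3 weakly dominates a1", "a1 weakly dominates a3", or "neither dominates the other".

Compare a3 to a1 across each opponent action: L: 9=9, R: 8>6.
a3 is at least as good everywhere and strictly better somewhere (tied only at L), so a3 weakly but not strictly dominates a1.

a3 weakly dominates a1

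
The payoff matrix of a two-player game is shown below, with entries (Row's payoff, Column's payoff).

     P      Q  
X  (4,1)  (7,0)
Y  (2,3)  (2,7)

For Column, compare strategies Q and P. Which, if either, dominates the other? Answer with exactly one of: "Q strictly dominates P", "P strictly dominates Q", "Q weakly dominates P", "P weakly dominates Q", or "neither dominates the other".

neither dominates the other

Q's payoffs vs P's, by Row's action — X: 0<1, Y: 7>3.
Q does better at Y but worse at X; neither strategy dominates the other.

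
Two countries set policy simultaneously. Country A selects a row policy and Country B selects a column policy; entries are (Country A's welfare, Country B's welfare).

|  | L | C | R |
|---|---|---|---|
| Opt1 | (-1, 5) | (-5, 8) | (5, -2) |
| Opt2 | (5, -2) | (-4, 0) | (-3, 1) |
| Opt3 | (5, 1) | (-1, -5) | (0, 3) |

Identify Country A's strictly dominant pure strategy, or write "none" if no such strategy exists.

none

Opt1 fails to dominate Opt2 at L (-1<5).
Opt2 fails to dominate Opt1 at R (-3<5).
Opt3 fails to dominate Opt1 at R (0<5).
No single strategy dominates all the others.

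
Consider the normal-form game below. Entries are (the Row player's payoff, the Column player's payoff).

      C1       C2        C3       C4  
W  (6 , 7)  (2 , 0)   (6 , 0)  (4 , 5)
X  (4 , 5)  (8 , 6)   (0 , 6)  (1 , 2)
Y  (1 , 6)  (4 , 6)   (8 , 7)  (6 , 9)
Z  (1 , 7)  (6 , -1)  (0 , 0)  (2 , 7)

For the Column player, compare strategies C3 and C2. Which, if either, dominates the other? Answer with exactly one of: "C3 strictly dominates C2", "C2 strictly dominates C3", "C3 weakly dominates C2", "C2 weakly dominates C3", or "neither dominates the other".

Compare C3 to C2 across each choice by the Row player: W: 0=0, X: 6=6, Y: 7>6, Z: 0>-1.
C3 is at least as good everywhere and strictly better somewhere (tied only at W, X), so C3 weakly but not strictly dominates C2.

C3 weakly dominates C2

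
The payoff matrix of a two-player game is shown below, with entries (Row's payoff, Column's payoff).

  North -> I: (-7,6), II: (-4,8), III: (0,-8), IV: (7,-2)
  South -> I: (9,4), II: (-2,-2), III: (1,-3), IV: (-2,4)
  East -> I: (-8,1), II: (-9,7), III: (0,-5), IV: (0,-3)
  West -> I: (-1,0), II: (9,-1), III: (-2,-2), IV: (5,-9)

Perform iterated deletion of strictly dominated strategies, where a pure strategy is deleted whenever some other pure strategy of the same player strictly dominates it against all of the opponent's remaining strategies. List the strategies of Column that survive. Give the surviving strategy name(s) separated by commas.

Column's strategy III is strictly dominated by I (North: 6>-8, South: 4>-3, East: 1>-5, West: 0>-2) and is removed.
Row's strategy East is strictly dominated by North (I: -7>-8, II: -4>-9, IV: 7>0) and is removed.
Among the remaining strategies, none is strictly dominated by another pure strategy of the same player, so the elimination stops.
Surviving strategies — Row: {North, South, West}; Column: {I, II, IV}.

I, II, IV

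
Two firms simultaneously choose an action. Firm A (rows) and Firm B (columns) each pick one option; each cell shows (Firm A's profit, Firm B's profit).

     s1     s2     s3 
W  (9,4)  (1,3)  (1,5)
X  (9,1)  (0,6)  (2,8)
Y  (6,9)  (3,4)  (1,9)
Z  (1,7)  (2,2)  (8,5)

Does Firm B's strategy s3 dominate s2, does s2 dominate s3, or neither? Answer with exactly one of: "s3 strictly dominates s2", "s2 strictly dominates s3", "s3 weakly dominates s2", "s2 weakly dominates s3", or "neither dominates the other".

Compare s3 to s2 across every action of Firm A: W: 5>3, X: 8>6, Y: 9>4, Z: 5>2.
s3 gives a strictly higher payoff against every action of Firm A, so s3 strictly dominates s2.

s3 strictly dominates s2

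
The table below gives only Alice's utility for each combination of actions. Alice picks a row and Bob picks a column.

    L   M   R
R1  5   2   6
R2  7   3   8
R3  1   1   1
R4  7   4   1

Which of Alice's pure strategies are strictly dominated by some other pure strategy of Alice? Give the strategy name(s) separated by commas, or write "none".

R2 strictly dominates R1 — L: 7>5, M: 3>2, R: 8>6.
R2: no other strategy beats it everywhere (R1 at L (7>5); R3 at L (7>1); R4 at L (7=7)).
R3 is strictly dominated by R1 (L: 5>1, M: 2>1, R: 6>1).
R4 is not dominated — it holds its own against R1 at L (7>5); R2 at L (7=7); R3 at L (7>1).

R1, R3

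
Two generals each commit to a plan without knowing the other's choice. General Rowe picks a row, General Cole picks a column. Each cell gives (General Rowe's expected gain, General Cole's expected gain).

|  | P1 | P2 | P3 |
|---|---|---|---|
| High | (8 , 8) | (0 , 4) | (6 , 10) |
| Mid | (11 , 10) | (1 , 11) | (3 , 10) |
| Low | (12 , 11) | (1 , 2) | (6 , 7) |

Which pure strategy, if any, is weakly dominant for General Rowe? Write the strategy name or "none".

Low

Low vs High: P1: 12>8, P2: 1>0, P3: 6=6.
Low vs Mid: P1: 12>11, P2: 1=1, P3: 6>3.
Low is at least as good as every other strategy against every opponent action, so it is weakly dominant.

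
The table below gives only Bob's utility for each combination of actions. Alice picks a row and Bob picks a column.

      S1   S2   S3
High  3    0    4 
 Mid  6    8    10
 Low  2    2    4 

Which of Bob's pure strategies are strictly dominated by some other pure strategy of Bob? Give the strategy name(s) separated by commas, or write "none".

S1: dominated, since S3 does at least as well everywhere (High: 4>3, Mid: 10>6, Low: 4>2).
S2: dominated, since S3 does at least as well everywhere (High: 4>0, Mid: 10>8, Low: 4>2).
Nothing dominates S3: S1 at High (4>3); S2 at High (4>0).

S1, S2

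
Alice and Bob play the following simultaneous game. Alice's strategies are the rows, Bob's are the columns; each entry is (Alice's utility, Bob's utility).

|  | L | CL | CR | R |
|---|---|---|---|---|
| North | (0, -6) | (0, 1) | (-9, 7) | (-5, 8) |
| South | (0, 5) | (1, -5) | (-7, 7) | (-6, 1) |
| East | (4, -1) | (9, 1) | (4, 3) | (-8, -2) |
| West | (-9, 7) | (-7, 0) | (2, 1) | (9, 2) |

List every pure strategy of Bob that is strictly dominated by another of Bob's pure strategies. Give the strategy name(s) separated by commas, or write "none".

CL

Nothing dominates L: CL at South (5>-5); CR at West (7>1); R at South (5>1).
CR strictly dominates CL — North: 7>1, South: 7>-5, East: 3>1, West: 1>0.
CR is not dominated — it holds its own against L at North (7>-6); CL at North (7>1); R at South (7>1).
R is not dominated — it holds its own against L at North (8>-6); CL at North (8>1); CR at North (8>7).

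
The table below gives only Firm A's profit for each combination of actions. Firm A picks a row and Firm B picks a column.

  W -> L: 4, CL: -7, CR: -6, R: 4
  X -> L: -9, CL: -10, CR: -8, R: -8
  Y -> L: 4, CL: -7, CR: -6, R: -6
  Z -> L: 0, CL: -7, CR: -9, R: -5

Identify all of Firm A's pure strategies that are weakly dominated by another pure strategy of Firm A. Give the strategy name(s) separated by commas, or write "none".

X, Y, Z

W: no other strategy beats it everywhere (X at L (4>-9); Y at R (4>-6); Z at L (4>0)).
X is weakly dominated by W (L: 4>-9, CL: -7>-10, CR: -6>-8, R: 4>-8).
Y: dominated, since W does at least as well everywhere (L: 4=4, CL: -7=-7, CR: -6=-6, R: 4>-6).
Z is weakly dominated by W (L: 4>0, CL: -7=-7, CR: -6>-9, R: 4>-5).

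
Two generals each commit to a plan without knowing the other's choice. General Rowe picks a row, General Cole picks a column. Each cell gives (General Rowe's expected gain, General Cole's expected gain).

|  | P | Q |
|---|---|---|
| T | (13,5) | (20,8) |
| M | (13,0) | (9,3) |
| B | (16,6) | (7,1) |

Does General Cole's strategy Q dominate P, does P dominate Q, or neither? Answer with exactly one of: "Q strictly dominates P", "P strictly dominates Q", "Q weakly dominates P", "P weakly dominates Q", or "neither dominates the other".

neither dominates the other

Compare Q to P across every action of General Rowe: T: 8>5, M: 3>0, B: 1<6.
Q does better at T, M but worse at B; neither strategy dominates the other.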